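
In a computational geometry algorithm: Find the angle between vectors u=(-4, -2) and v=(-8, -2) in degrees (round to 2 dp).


u.v = 36, |u| = sqrt(20) = 4.4721, |v| = sqrt(68) = 8.2462
cos(theta) = u.v/(|u||v|) = 36/sqrt(1360) = 0.976187
theta = acos(0.976187) = 12.53 degrees

12.53 degrees


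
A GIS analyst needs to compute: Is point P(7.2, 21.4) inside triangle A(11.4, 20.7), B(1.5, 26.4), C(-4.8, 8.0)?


Cross products: AB x AP = 17.01, BC x BP = 136.38, CA x CP = 64.68
All same sign? yes

Yes, inside


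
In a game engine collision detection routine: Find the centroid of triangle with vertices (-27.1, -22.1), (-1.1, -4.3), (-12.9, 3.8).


Centroid = ((x_A+x_B+x_C)/3, (y_A+y_B+y_C)/3)
= (((-27.1)+(-1.1)+(-12.9))/3, ((-22.1)+(-4.3)+3.8)/3)
= (-13.7, -7.5333)

(-13.7, -7.5333)


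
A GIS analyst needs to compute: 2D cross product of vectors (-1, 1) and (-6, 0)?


u x v = u_x*v_y - u_y*v_x = (-1)*0 - 1*(-6)
= 0 - (-6) = 6

6


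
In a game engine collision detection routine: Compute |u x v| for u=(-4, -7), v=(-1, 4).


|u x v| = |(-4)*4 - (-7)*(-1)|
= |(-16) - 7| = 23

23


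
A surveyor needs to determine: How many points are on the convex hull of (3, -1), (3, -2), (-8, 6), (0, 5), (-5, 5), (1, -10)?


Convex hull vertices (CCW): (-8, 6), (1, -10), (3, -2), (3, -1), (0, 5)
Count = 5

5


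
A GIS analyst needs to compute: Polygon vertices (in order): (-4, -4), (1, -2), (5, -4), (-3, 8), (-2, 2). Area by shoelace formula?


Shoelace sum: ((-4)*(-2) - 1*(-4)) + (1*(-4) - 5*(-2)) + (5*8 - (-3)*(-4)) + ((-3)*2 - (-2)*8) + ((-2)*(-4) - (-4)*2)
= 72
Area = |72|/2 = 36

36


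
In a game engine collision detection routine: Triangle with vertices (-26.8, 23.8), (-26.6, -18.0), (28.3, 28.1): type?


Side lengths squared: AB^2=1747.28, BC^2=5139.22, CA^2=3054.5
Sorted: [1747.28, 3054.5, 5139.22]
By sides: Scalene, By angles: Obtuse

Scalene, Obtuse


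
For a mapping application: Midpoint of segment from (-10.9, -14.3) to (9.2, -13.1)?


M = (((-10.9)+9.2)/2, ((-14.3)+(-13.1))/2)
= (-0.85, -13.7)

(-0.85, -13.7)


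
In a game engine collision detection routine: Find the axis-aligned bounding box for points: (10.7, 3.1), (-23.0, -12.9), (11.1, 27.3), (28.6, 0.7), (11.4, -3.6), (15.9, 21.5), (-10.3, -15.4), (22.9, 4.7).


x range: [-23, 28.6]
y range: [-15.4, 27.3]
Bounding box: (-23,-15.4) to (28.6,27.3)

(-23,-15.4) to (28.6,27.3)


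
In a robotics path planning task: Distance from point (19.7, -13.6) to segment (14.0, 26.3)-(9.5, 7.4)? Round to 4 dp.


Project P onto AB: t = 1 (clamped to [0,1])
Closest point on segment: (9.5, 7.4)
Distance: 23.3461

23.3461


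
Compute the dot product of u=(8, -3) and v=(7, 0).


u . v = u_x*v_x + u_y*v_y = 8*7 + (-3)*0
= 56 + 0 = 56

56


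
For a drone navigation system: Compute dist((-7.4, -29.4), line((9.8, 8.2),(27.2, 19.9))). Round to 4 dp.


|cross product| = 453
|line direction| = sqrt(439.65) = 20.9678
Distance = 453/sqrt(439.65) = 21.6045

21.6045


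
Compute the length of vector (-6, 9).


|u| = sqrt((-6)^2 + 9^2) = sqrt(117) = 10.8167

10.8167


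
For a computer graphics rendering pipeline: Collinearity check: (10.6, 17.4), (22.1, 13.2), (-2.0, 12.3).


Cross product: (22.1-10.6)*(12.3-17.4) - (13.2-17.4)*((-2)-10.6)
= -111.57

No, not collinear


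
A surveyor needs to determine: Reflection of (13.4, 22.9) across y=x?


Reflection over y=x: (x,y) -> (y,x)
(13.4, 22.9) -> (22.9, 13.4)

(22.9, 13.4)


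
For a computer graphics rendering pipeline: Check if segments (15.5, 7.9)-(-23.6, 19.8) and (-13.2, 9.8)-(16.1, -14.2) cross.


Cross products: d1=633.13, d2=43.4, d3=267.24, d4=856.97
d1*d2 < 0 and d3*d4 < 0? no

No, they don't intersect


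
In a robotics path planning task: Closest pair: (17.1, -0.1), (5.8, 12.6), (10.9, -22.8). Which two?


d(P0,P1) = 16.9994, d(P0,P2) = 23.5315, d(P1,P2) = 35.7655
Closest: P0 and P1

Closest pair: (17.1, -0.1) and (5.8, 12.6), distance = 16.9994


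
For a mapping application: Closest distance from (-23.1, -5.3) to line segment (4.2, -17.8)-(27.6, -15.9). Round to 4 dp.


Project P onto AB: t = 0 (clamped to [0,1])
Closest point on segment: (4.2, -17.8)
Distance: 30.0257

30.0257


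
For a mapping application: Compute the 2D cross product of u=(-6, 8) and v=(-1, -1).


u x v = u_x*v_y - u_y*v_x = (-6)*(-1) - 8*(-1)
= 6 - (-8) = 14

14


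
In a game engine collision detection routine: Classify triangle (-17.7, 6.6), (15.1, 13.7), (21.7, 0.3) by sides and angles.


Side lengths squared: AB^2=1126.25, BC^2=223.12, CA^2=1592.05
Sorted: [223.12, 1126.25, 1592.05]
By sides: Scalene, By angles: Obtuse

Scalene, Obtuse


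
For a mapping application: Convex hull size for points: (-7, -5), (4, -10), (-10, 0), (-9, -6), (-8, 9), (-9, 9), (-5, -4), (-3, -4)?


Convex hull vertices (CCW): (-10, 0), (-9, -6), (4, -10), (-8, 9), (-9, 9)
Count = 5

5


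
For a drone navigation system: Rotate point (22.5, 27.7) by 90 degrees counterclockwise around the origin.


90° CCW: (x,y) -> (-y, x)
(22.5,27.7) -> (-27.7, 22.5)

(-27.7, 22.5)


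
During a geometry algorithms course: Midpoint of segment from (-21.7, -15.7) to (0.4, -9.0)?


M = (((-21.7)+0.4)/2, ((-15.7)+(-9))/2)
= (-10.65, -12.35)

(-10.65, -12.35)


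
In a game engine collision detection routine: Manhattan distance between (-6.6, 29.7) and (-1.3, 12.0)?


|(-6.6)-(-1.3)| + |29.7-12| = 5.3 + 17.7 = 23

23


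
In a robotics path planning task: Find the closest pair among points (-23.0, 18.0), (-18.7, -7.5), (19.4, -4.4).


d(P0,P1) = 25.86, d(P0,P2) = 47.9533, d(P1,P2) = 38.2259
Closest: P0 and P1

Closest pair: (-23.0, 18.0) and (-18.7, -7.5), distance = 25.86


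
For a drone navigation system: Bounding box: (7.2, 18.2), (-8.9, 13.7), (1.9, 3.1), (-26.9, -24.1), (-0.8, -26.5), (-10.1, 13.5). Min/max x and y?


x range: [-26.9, 7.2]
y range: [-26.5, 18.2]
Bounding box: (-26.9,-26.5) to (7.2,18.2)

(-26.9,-26.5) to (7.2,18.2)


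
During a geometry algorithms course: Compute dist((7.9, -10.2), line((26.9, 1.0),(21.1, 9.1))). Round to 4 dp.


|cross product| = 218.86
|line direction| = sqrt(99.25) = 9.9624
Distance = 218.86/sqrt(99.25) = 21.9685

21.9685


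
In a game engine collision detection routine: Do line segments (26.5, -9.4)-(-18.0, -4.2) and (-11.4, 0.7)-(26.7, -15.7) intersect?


Cross products: d1=236.75, d2=-294.93, d3=-252.37, d4=279.31
d1*d2 < 0 and d3*d4 < 0? yes

Yes, they intersect


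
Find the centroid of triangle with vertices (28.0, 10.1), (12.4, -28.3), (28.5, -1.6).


Centroid = ((x_A+x_B+x_C)/3, (y_A+y_B+y_C)/3)
= ((28+12.4+28.5)/3, (10.1+(-28.3)+(-1.6))/3)
= (22.9667, -6.6)

(22.9667, -6.6)


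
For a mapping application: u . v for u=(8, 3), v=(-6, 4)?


u . v = u_x*v_x + u_y*v_y = 8*(-6) + 3*4
= (-48) + 12 = -36

-36


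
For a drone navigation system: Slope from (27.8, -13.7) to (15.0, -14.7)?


slope = (y2-y1)/(x2-x1) = ((-14.7)-(-13.7))/(15-27.8) = (-1)/(-12.8) = 0.0781

0.0781


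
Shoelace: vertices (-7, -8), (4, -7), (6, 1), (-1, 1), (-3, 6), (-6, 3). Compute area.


Shoelace sum: ((-7)*(-7) - 4*(-8)) + (4*1 - 6*(-7)) + (6*1 - (-1)*1) + ((-1)*6 - (-3)*1) + ((-3)*3 - (-6)*6) + ((-6)*(-8) - (-7)*3)
= 227
Area = |227|/2 = 113.5

113.5


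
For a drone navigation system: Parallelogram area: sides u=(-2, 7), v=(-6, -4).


|u x v| = |(-2)*(-4) - 7*(-6)|
= |8 - (-42)| = 50

50


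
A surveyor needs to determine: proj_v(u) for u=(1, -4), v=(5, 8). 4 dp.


u.v = -27, |v| = sqrt(89) = 9.434
Scalar projection = u.v / |v| = -27 / sqrt(89) = -2.862

-2.862


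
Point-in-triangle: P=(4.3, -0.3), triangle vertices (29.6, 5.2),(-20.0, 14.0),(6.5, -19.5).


Cross products: AB x AP = 495.44, BC x BP = 435.1, CA x CP = 497.86
All same sign? yes

Yes, inside


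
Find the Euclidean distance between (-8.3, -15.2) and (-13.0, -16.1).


dx=-4.7, dy=-0.9
d^2 = (-4.7)^2 + (-0.9)^2 = 22.9
d = sqrt(22.9) = 4.7854

4.7854


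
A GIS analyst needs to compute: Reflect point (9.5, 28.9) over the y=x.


Reflection over y=x: (x,y) -> (y,x)
(9.5, 28.9) -> (28.9, 9.5)

(28.9, 9.5)


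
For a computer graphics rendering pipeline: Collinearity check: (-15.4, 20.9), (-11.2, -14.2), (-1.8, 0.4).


Cross product: ((-11.2)-(-15.4))*(0.4-20.9) - ((-14.2)-20.9)*((-1.8)-(-15.4))
= 391.26

No, not collinear


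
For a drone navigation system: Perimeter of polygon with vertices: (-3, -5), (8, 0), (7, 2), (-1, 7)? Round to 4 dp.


Sides: (-3, -5)->(8, 0): sqrt(146) = 12.083046, (8, 0)->(7, 2): sqrt(5) = 2.236068, (7, 2)->(-1, 7): sqrt(89) = 9.433981, (-1, 7)->(-3, -5): sqrt(148) = 12.165525
Sum = 35.91862
Perimeter = 35.9186

35.9186


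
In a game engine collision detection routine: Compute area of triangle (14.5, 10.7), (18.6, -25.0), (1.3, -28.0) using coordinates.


Area = |x_A(y_B-y_C) + x_B(y_C-y_A) + x_C(y_A-y_B)|/2
= |43.5 + (-719.82) + 46.41|/2
= 629.91/2 = 314.955

314.955


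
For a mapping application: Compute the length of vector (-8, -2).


|u| = sqrt((-8)^2 + (-2)^2) = sqrt(68) = 8.2462

8.2462


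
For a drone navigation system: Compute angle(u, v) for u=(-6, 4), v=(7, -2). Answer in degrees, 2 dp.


u.v = -50, |u| = sqrt(52) = 7.2111, |v| = sqrt(53) = 7.2801
cos(theta) = u.v/(|u||v|) = -50/sqrt(2756) = -0.952424
theta = acos(-0.952424) = 162.26 degrees

162.26 degrees


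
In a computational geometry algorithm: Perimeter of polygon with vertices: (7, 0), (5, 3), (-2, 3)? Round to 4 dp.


Sides: (7, 0)->(5, 3): sqrt(13) = 3.605551, (5, 3)->(-2, 3): sqrt(49) = 7, (-2, 3)->(7, 0): sqrt(90) = 9.486833
Sum = 20.092384
Perimeter = 20.0924

20.0924


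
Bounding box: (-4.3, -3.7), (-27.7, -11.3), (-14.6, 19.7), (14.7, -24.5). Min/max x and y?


x range: [-27.7, 14.7]
y range: [-24.5, 19.7]
Bounding box: (-27.7,-24.5) to (14.7,19.7)

(-27.7,-24.5) to (14.7,19.7)


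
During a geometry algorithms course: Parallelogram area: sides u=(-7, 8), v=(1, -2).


|u x v| = |(-7)*(-2) - 8*1|
= |14 - 8| = 6

6


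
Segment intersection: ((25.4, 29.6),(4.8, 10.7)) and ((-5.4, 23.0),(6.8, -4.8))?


Cross products: d1=936.76, d2=133.5, d3=-446.16, d4=357.1
d1*d2 < 0 and d3*d4 < 0? no

No, they don't intersect


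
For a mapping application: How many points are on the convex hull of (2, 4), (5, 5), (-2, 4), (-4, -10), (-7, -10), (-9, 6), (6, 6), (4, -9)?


Convex hull vertices (CCW): (-9, 6), (-7, -10), (-4, -10), (4, -9), (6, 6)
Count = 5

5


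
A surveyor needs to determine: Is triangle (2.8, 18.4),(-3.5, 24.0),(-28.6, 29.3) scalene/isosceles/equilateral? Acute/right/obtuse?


Side lengths squared: AB^2=71.05, BC^2=658.1, CA^2=1104.77
Sorted: [71.05, 658.1, 1104.77]
By sides: Scalene, By angles: Obtuse

Scalene, Obtuse


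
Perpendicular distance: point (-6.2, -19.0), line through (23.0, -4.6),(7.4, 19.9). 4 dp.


|cross product| = 940.04
|line direction| = sqrt(843.61) = 29.045
Distance = 940.04/sqrt(843.61) = 32.365

32.365


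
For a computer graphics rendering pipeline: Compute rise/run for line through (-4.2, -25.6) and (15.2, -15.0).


slope = (y2-y1)/(x2-x1) = ((-15)-(-25.6))/(15.2-(-4.2)) = 10.6/19.4 = 0.5464

0.5464


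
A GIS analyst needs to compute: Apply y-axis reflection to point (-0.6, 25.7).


Reflection over y-axis: (x,y) -> (-x,y)
(-0.6, 25.7) -> (0.6, 25.7)

(0.6, 25.7)


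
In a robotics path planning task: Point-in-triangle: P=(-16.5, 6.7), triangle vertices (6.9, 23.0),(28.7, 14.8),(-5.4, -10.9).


Cross products: AB x AP = -547.22, BC x BP = -885.43, CA x CP = 592.77
All same sign? no

No, outside


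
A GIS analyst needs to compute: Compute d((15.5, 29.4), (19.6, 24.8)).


dx=4.1, dy=-4.6
d^2 = 4.1^2 + (-4.6)^2 = 37.97
d = sqrt(37.97) = 6.162

6.162


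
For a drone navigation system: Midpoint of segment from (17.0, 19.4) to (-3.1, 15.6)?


M = ((17+(-3.1))/2, (19.4+15.6)/2)
= (6.95, 17.5)

(6.95, 17.5)


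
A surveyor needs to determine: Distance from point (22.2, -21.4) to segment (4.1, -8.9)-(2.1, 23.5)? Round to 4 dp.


Project P onto AB: t = 0 (clamped to [0,1])
Closest point on segment: (4.1, -8.9)
Distance: 21.9968

21.9968


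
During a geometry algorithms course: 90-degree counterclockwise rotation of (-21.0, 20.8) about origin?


90° CCW: (x,y) -> (-y, x)
(-21,20.8) -> (-20.8, -21)

(-20.8, -21)


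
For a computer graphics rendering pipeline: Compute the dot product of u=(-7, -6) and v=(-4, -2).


u . v = u_x*v_x + u_y*v_y = (-7)*(-4) + (-6)*(-2)
= 28 + 12 = 40

40


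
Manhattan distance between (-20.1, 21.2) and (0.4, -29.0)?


|(-20.1)-0.4| + |21.2-(-29)| = 20.5 + 50.2 = 70.7

70.7


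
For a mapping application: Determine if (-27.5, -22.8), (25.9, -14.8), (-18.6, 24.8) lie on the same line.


Cross product: (25.9-(-27.5))*(24.8-(-22.8)) - ((-14.8)-(-22.8))*((-18.6)-(-27.5))
= 2470.64

No, not collinear


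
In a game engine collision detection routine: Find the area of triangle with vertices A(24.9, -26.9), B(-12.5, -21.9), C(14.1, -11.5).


Area = |x_A(y_B-y_C) + x_B(y_C-y_A) + x_C(y_A-y_B)|/2
= |(-258.96) + (-192.5) + (-70.5)|/2
= 521.96/2 = 260.98

260.98


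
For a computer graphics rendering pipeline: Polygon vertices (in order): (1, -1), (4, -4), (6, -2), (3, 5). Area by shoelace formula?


Shoelace sum: (1*(-4) - 4*(-1)) + (4*(-2) - 6*(-4)) + (6*5 - 3*(-2)) + (3*(-1) - 1*5)
= 44
Area = |44|/2 = 22

22


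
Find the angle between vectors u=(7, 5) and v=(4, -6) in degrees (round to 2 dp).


u.v = -2, |u| = sqrt(74) = 8.6023, |v| = sqrt(52) = 7.2111
cos(theta) = u.v/(|u||v|) = -2/sqrt(3848) = -0.032241
theta = acos(-0.032241) = 91.85 degrees

91.85 degrees


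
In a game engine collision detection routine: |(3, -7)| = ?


|u| = sqrt(3^2 + (-7)^2) = sqrt(58) = 7.6158

7.6158


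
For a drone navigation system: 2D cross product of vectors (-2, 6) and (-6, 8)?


u x v = u_x*v_y - u_y*v_x = (-2)*8 - 6*(-6)
= (-16) - (-36) = 20

20


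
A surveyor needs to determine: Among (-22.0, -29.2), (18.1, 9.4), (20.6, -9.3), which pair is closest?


d(P0,P1) = 55.6594, d(P0,P2) = 47.0188, d(P1,P2) = 18.8664
Closest: P1 and P2

Closest pair: (18.1, 9.4) and (20.6, -9.3), distance = 18.8664


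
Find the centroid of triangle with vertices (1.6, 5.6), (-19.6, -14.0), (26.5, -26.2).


Centroid = ((x_A+x_B+x_C)/3, (y_A+y_B+y_C)/3)
= ((1.6+(-19.6)+26.5)/3, (5.6+(-14)+(-26.2))/3)
= (2.8333, -11.5333)

(2.8333, -11.5333)


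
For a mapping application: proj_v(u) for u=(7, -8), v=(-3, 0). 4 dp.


u.v = -21, |v| = sqrt(9) = 3
Scalar projection = u.v / |v| = -21 / sqrt(9) = -7

-7


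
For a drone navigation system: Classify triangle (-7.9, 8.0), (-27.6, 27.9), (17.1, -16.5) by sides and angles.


Side lengths squared: AB^2=784.1, BC^2=3969.45, CA^2=1225.25
Sorted: [784.1, 1225.25, 3969.45]
By sides: Scalene, By angles: Obtuse

Scalene, Obtuse


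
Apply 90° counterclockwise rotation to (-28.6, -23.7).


90° CCW: (x,y) -> (-y, x)
(-28.6,-23.7) -> (23.7, -28.6)

(23.7, -28.6)


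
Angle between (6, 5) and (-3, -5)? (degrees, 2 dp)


u.v = -43, |u| = sqrt(61) = 7.8102, |v| = sqrt(34) = 5.831
cos(theta) = u.v/(|u||v|) = -43/sqrt(2074) = -0.9442
theta = acos(-0.9442) = 160.77 degrees

160.77 degrees


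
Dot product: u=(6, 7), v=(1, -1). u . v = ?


u . v = u_x*v_x + u_y*v_y = 6*1 + 7*(-1)
= 6 + (-7) = -1

-1


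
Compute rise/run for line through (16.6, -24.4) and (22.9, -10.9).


slope = (y2-y1)/(x2-x1) = ((-10.9)-(-24.4))/(22.9-16.6) = 13.5/6.3 = 2.1429

2.1429


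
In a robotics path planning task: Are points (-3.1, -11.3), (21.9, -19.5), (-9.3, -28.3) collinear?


Cross product: (21.9-(-3.1))*((-28.3)-(-11.3)) - ((-19.5)-(-11.3))*((-9.3)-(-3.1))
= -475.84

No, not collinear


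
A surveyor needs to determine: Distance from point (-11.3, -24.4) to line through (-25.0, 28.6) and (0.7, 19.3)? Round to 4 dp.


|cross product| = 1234.69
|line direction| = sqrt(746.98) = 27.3309
Distance = 1234.69/sqrt(746.98) = 45.1755

45.1755


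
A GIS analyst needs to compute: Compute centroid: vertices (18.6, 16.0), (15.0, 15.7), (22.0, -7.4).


Centroid = ((x_A+x_B+x_C)/3, (y_A+y_B+y_C)/3)
= ((18.6+15+22)/3, (16+15.7+(-7.4))/3)
= (18.5333, 8.1)

(18.5333, 8.1)


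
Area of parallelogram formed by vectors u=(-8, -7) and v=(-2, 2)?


|u x v| = |(-8)*2 - (-7)*(-2)|
= |(-16) - 14| = 30

30


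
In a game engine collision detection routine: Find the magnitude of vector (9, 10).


|u| = sqrt(9^2 + 10^2) = sqrt(181) = 13.4536

13.4536


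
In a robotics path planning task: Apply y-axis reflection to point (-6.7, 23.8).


Reflection over y-axis: (x,y) -> (-x,y)
(-6.7, 23.8) -> (6.7, 23.8)

(6.7, 23.8)


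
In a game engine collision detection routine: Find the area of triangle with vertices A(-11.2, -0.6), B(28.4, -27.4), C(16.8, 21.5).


Area = |x_A(y_B-y_C) + x_B(y_C-y_A) + x_C(y_A-y_B)|/2
= |547.68 + 627.64 + 450.24|/2
= 1625.56/2 = 812.78

812.78


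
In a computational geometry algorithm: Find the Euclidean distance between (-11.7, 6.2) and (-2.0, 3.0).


dx=9.7, dy=-3.2
d^2 = 9.7^2 + (-3.2)^2 = 104.33
d = sqrt(104.33) = 10.2142

10.2142


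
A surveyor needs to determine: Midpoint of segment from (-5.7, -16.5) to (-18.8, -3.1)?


M = (((-5.7)+(-18.8))/2, ((-16.5)+(-3.1))/2)
= (-12.25, -9.8)

(-12.25, -9.8)


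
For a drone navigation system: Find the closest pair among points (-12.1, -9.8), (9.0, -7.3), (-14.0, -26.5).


d(P0,P1) = 21.2476, d(P0,P2) = 16.8077, d(P1,P2) = 29.9606
Closest: P0 and P2

Closest pair: (-12.1, -9.8) and (-14.0, -26.5), distance = 16.8077


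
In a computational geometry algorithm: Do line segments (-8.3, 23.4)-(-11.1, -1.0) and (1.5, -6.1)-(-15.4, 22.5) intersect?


Cross products: d1=-218.27, d2=274.17, d3=321.72, d4=-170.72
d1*d2 < 0 and d3*d4 < 0? yes

Yes, they intersect


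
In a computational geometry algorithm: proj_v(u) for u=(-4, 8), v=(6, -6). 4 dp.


u.v = -72, |v| = sqrt(72) = 8.4853
Scalar projection = u.v / |v| = -72 / sqrt(72) = -8.4853

-8.4853


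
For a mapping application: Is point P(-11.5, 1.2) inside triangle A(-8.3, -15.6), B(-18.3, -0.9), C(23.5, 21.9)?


Cross products: AB x AP = -120.96, BC x BP = -67.26, CA x CP = -654.24
All same sign? yes

Yes, inside


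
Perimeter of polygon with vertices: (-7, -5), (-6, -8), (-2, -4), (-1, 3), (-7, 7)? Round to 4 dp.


Sides: (-7, -5)->(-6, -8): sqrt(10) = 3.162278, (-6, -8)->(-2, -4): sqrt(32) = 5.656854, (-2, -4)->(-1, 3): sqrt(50) = 7.071068, (-1, 3)->(-7, 7): sqrt(52) = 7.211103, (-7, 7)->(-7, -5): sqrt(144) = 12
Sum = 35.101303
Perimeter = 35.1013

35.1013


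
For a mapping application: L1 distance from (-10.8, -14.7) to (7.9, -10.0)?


|(-10.8)-7.9| + |(-14.7)-(-10)| = 18.7 + 4.7 = 23.4

23.4


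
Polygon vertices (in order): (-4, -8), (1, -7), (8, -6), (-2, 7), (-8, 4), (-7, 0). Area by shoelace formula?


Shoelace sum: ((-4)*(-7) - 1*(-8)) + (1*(-6) - 8*(-7)) + (8*7 - (-2)*(-6)) + ((-2)*4 - (-8)*7) + ((-8)*0 - (-7)*4) + ((-7)*(-8) - (-4)*0)
= 262
Area = |262|/2 = 131

131


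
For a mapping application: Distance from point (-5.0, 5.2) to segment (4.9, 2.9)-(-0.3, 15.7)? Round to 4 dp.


Project P onto AB: t = 0.4239 (clamped to [0,1])
Closest point on segment: (2.6956, 8.3263)
Distance: 8.3064

8.3064


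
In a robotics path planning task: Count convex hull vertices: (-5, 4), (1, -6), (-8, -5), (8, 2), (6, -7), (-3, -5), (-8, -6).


Convex hull vertices (CCW): (-8, -6), (6, -7), (8, 2), (-5, 4), (-8, -5)
Count = 5

5


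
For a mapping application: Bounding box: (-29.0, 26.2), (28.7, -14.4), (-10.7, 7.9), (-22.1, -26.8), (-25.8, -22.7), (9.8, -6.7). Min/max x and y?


x range: [-29, 28.7]
y range: [-26.8, 26.2]
Bounding box: (-29,-26.8) to (28.7,26.2)

(-29,-26.8) to (28.7,26.2)


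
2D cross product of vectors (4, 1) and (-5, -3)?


u x v = u_x*v_y - u_y*v_x = 4*(-3) - 1*(-5)
= (-12) - (-5) = -7

-7


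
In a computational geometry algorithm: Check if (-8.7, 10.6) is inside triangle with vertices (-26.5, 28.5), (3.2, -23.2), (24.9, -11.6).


Cross products: AB x AP = 388.63, BC x BP = 871.5, CA x CP = 206.28
All same sign? yes

Yes, inside


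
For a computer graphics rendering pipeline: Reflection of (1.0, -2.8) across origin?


Reflection over origin: (x,y) -> (-x,-y)
(1, -2.8) -> (-1, 2.8)

(-1, 2.8)


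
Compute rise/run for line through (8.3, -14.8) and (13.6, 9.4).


slope = (y2-y1)/(x2-x1) = (9.4-(-14.8))/(13.6-8.3) = 24.2/5.3 = 4.566

4.566


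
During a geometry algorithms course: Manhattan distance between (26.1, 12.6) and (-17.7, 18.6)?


|26.1-(-17.7)| + |12.6-18.6| = 43.8 + 6 = 49.8

49.8


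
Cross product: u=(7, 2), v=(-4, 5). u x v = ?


u x v = u_x*v_y - u_y*v_x = 7*5 - 2*(-4)
= 35 - (-8) = 43

43


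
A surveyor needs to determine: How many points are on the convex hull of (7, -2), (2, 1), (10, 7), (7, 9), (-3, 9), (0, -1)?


Convex hull vertices (CCW): (-3, 9), (0, -1), (7, -2), (10, 7), (7, 9)
Count = 5

5


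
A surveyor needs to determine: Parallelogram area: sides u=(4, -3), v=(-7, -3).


|u x v| = |4*(-3) - (-3)*(-7)|
= |(-12) - 21| = 33

33


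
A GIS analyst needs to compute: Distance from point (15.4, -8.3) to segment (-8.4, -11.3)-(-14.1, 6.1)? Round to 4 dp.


Project P onto AB: t = 0 (clamped to [0,1])
Closest point on segment: (-8.4, -11.3)
Distance: 23.9883

23.9883


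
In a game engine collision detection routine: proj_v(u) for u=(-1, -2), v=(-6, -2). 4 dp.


u.v = 10, |v| = sqrt(40) = 6.3246
Scalar projection = u.v / |v| = 10 / sqrt(40) = 1.5811

1.5811


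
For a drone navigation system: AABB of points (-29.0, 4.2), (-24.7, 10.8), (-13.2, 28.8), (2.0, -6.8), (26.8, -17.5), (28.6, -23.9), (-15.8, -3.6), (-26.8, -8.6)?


x range: [-29, 28.6]
y range: [-23.9, 28.8]
Bounding box: (-29,-23.9) to (28.6,28.8)

(-29,-23.9) to (28.6,28.8)


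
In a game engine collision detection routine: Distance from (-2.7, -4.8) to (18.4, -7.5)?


dx=21.1, dy=-2.7
d^2 = 21.1^2 + (-2.7)^2 = 452.5
d = sqrt(452.5) = 21.272

21.272


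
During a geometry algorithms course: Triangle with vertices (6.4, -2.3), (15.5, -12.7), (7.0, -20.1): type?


Side lengths squared: AB^2=190.97, BC^2=127.01, CA^2=317.2
Sorted: [127.01, 190.97, 317.2]
By sides: Scalene, By angles: Acute

Scalene, Acute


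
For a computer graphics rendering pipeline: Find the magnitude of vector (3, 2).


|u| = sqrt(3^2 + 2^2) = sqrt(13) = 3.6056

3.6056


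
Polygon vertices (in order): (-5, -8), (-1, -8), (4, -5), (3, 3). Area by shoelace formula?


Shoelace sum: ((-5)*(-8) - (-1)*(-8)) + ((-1)*(-5) - 4*(-8)) + (4*3 - 3*(-5)) + (3*(-8) - (-5)*3)
= 87
Area = |87|/2 = 43.5

43.5


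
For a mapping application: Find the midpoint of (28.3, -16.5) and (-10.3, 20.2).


M = ((28.3+(-10.3))/2, ((-16.5)+20.2)/2)
= (9, 1.85)

(9, 1.85)


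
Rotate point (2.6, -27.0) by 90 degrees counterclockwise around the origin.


90° CCW: (x,y) -> (-y, x)
(2.6,-27) -> (27, 2.6)

(27, 2.6)


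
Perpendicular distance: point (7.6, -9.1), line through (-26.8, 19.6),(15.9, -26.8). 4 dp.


|cross product| = 370.67
|line direction| = sqrt(3976.25) = 63.0575
Distance = 370.67/sqrt(3976.25) = 5.8783

5.8783


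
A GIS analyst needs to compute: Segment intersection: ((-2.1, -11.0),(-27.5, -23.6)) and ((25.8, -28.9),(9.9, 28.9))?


Cross products: d1=1328.01, d2=2996.47, d3=806.2, d4=-862.26
d1*d2 < 0 and d3*d4 < 0? no

No, they don't intersect


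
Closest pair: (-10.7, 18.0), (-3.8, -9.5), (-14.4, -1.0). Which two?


d(P0,P1) = 28.3524, d(P0,P2) = 19.3569, d(P1,P2) = 13.5871
Closest: P1 and P2

Closest pair: (-3.8, -9.5) and (-14.4, -1.0), distance = 13.5871


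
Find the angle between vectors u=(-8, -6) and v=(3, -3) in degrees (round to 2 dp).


u.v = -6, |u| = sqrt(100) = 10, |v| = sqrt(18) = 4.2426
cos(theta) = u.v/(|u||v|) = -6/sqrt(1800) = -0.141421
theta = acos(-0.141421) = 98.13 degrees

98.13 degrees


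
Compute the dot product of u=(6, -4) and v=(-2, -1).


u . v = u_x*v_x + u_y*v_y = 6*(-2) + (-4)*(-1)
= (-12) + 4 = -8

-8


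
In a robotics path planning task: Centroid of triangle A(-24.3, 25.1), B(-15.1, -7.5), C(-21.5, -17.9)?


Centroid = ((x_A+x_B+x_C)/3, (y_A+y_B+y_C)/3)
= (((-24.3)+(-15.1)+(-21.5))/3, (25.1+(-7.5)+(-17.9))/3)
= (-20.3, -0.1)

(-20.3, -0.1)


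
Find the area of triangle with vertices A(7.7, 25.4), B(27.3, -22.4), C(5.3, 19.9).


Area = |x_A(y_B-y_C) + x_B(y_C-y_A) + x_C(y_A-y_B)|/2
= |(-325.71) + (-150.15) + 253.34|/2
= 222.52/2 = 111.26

111.26


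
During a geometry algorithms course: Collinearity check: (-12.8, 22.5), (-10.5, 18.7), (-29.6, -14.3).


Cross product: ((-10.5)-(-12.8))*((-14.3)-22.5) - (18.7-22.5)*((-29.6)-(-12.8))
= -148.48

No, not collinear


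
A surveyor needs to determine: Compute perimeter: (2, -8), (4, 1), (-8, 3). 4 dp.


Sides: (2, -8)->(4, 1): sqrt(85) = 9.219544, (4, 1)->(-8, 3): sqrt(148) = 12.165525, (-8, 3)->(2, -8): sqrt(221) = 14.866069
Sum = 36.251138
Perimeter = 36.2511

36.2511


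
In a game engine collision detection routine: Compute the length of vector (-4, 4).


|u| = sqrt((-4)^2 + 4^2) = sqrt(32) = 5.6569

5.6569


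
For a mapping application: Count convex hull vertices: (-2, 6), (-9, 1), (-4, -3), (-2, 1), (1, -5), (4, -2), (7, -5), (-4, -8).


Convex hull vertices (CCW): (-9, 1), (-4, -8), (7, -5), (-2, 6)
Count = 4

4


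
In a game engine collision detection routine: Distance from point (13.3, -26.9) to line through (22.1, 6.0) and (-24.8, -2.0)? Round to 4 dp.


|cross product| = 1472.61
|line direction| = sqrt(2263.61) = 47.5774
Distance = 1472.61/sqrt(2263.61) = 30.9519

30.9519


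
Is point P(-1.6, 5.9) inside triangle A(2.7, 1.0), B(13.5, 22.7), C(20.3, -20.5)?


Cross products: AB x AP = 146.23, BC x BP = -766.56, CA x CP = 6.21
All same sign? no

No, outside


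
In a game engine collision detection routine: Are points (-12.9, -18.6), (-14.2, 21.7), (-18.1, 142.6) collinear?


Cross product: ((-14.2)-(-12.9))*(142.6-(-18.6)) - (21.7-(-18.6))*((-18.1)-(-12.9))
= 0

Yes, collinear


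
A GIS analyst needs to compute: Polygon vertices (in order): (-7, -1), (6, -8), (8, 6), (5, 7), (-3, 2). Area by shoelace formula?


Shoelace sum: ((-7)*(-8) - 6*(-1)) + (6*6 - 8*(-8)) + (8*7 - 5*6) + (5*2 - (-3)*7) + ((-3)*(-1) - (-7)*2)
= 236
Area = |236|/2 = 118

118


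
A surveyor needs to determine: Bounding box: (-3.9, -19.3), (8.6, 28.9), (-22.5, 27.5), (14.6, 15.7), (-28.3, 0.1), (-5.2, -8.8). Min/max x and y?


x range: [-28.3, 14.6]
y range: [-19.3, 28.9]
Bounding box: (-28.3,-19.3) to (14.6,28.9)

(-28.3,-19.3) to (14.6,28.9)


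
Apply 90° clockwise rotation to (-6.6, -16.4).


90° CW: (x,y) -> (y, -x)
(-6.6,-16.4) -> (-16.4, 6.6)

(-16.4, 6.6)


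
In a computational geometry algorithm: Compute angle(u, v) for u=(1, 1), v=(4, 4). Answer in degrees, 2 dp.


u.v = 8, |u| = sqrt(2) = 1.4142, |v| = sqrt(32) = 5.6569
cos(theta) = u.v/(|u||v|) = 8/sqrt(64) = 1
theta = acos(1) = 0 degrees

0 degrees


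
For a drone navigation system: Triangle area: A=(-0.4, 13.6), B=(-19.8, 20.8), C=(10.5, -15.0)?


Area = |x_A(y_B-y_C) + x_B(y_C-y_A) + x_C(y_A-y_B)|/2
= |(-14.32) + 566.28 + (-75.6)|/2
= 476.36/2 = 238.18

238.18


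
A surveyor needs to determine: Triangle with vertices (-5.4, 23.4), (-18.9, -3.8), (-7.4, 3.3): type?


Side lengths squared: AB^2=922.09, BC^2=182.66, CA^2=408.01
Sorted: [182.66, 408.01, 922.09]
By sides: Scalene, By angles: Obtuse

Scalene, Obtuse


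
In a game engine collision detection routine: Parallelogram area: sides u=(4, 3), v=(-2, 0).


|u x v| = |4*0 - 3*(-2)|
= |0 - (-6)| = 6

6


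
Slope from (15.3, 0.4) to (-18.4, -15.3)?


slope = (y2-y1)/(x2-x1) = ((-15.3)-0.4)/((-18.4)-15.3) = (-15.7)/(-33.7) = 0.4659

0.4659


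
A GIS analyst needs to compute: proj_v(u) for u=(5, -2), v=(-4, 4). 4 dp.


u.v = -28, |v| = sqrt(32) = 5.6569
Scalar projection = u.v / |v| = -28 / sqrt(32) = -4.9497

-4.9497


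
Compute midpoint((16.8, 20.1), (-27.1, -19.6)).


M = ((16.8+(-27.1))/2, (20.1+(-19.6))/2)
= (-5.15, 0.25)

(-5.15, 0.25)


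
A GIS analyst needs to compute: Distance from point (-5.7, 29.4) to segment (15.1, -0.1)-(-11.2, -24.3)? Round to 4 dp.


Project P onto AB: t = 0 (clamped to [0,1])
Closest point on segment: (15.1, -0.1)
Distance: 36.0956

36.0956


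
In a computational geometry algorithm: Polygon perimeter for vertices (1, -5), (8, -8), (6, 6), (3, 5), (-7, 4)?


Sides: (1, -5)->(8, -8): sqrt(58) = 7.615773, (8, -8)->(6, 6): sqrt(200) = 14.142136, (6, 6)->(3, 5): sqrt(10) = 3.162278, (3, 5)->(-7, 4): sqrt(101) = 10.049876, (-7, 4)->(1, -5): sqrt(145) = 12.041595
Sum = 47.011658
Perimeter = 47.0117

47.0117


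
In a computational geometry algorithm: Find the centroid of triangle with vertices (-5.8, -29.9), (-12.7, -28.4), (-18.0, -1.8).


Centroid = ((x_A+x_B+x_C)/3, (y_A+y_B+y_C)/3)
= (((-5.8)+(-12.7)+(-18))/3, ((-29.9)+(-28.4)+(-1.8))/3)
= (-12.1667, -20.0333)

(-12.1667, -20.0333)


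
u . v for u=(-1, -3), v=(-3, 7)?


u . v = u_x*v_x + u_y*v_y = (-1)*(-3) + (-3)*7
= 3 + (-21) = -18

-18


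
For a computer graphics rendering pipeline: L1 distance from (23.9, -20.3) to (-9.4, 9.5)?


|23.9-(-9.4)| + |(-20.3)-9.5| = 33.3 + 29.8 = 63.1

63.1


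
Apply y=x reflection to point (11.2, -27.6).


Reflection over y=x: (x,y) -> (y,x)
(11.2, -27.6) -> (-27.6, 11.2)

(-27.6, 11.2)


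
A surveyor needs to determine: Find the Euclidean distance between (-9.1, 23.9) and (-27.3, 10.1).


dx=-18.2, dy=-13.8
d^2 = (-18.2)^2 + (-13.8)^2 = 521.68
d = sqrt(521.68) = 22.8403

22.8403


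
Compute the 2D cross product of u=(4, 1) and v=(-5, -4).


u x v = u_x*v_y - u_y*v_x = 4*(-4) - 1*(-5)
= (-16) - (-5) = -11

-11


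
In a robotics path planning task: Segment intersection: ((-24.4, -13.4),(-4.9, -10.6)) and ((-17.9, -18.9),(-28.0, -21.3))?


Cross products: d1=-71.15, d2=-52.63, d3=-125.45, d4=-143.97
d1*d2 < 0 and d3*d4 < 0? no

No, they don't intersect


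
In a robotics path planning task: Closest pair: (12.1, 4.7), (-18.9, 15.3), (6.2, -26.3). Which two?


d(P0,P1) = 32.7622, d(P0,P2) = 31.5565, d(P1,P2) = 48.5857
Closest: P0 and P2

Closest pair: (12.1, 4.7) and (6.2, -26.3), distance = 31.5565


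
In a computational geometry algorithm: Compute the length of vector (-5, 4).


|u| = sqrt((-5)^2 + 4^2) = sqrt(41) = 6.4031

6.4031


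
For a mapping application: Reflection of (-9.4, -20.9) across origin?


Reflection over origin: (x,y) -> (-x,-y)
(-9.4, -20.9) -> (9.4, 20.9)

(9.4, 20.9)


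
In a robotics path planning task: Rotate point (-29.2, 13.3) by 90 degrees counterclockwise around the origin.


90° CCW: (x,y) -> (-y, x)
(-29.2,13.3) -> (-13.3, -29.2)

(-13.3, -29.2)


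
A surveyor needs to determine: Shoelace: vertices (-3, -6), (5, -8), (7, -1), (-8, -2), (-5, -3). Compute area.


Shoelace sum: ((-3)*(-8) - 5*(-6)) + (5*(-1) - 7*(-8)) + (7*(-2) - (-8)*(-1)) + ((-8)*(-3) - (-5)*(-2)) + ((-5)*(-6) - (-3)*(-3))
= 118
Area = |118|/2 = 59

59


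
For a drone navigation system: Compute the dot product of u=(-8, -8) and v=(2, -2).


u . v = u_x*v_x + u_y*v_y = (-8)*2 + (-8)*(-2)
= (-16) + 16 = 0

0


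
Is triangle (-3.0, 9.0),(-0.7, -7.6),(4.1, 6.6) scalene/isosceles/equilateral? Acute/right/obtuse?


Side lengths squared: AB^2=280.85, BC^2=224.68, CA^2=56.17
Sorted: [56.17, 224.68, 280.85]
By sides: Scalene, By angles: Right

Scalene, Right


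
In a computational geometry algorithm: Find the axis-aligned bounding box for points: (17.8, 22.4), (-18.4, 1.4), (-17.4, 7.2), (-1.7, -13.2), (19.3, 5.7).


x range: [-18.4, 19.3]
y range: [-13.2, 22.4]
Bounding box: (-18.4,-13.2) to (19.3,22.4)

(-18.4,-13.2) to (19.3,22.4)


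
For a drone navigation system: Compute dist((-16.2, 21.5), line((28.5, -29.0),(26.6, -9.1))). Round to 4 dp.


|cross product| = 793.58
|line direction| = sqrt(399.62) = 19.9905
Distance = 793.58/sqrt(399.62) = 39.6979

39.6979


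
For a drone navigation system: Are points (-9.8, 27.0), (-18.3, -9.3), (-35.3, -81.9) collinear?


Cross product: ((-18.3)-(-9.8))*((-81.9)-27) - ((-9.3)-27)*((-35.3)-(-9.8))
= 0

Yes, collinear


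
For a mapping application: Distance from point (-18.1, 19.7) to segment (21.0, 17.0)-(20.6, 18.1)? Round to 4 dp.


Project P onto AB: t = 1 (clamped to [0,1])
Closest point on segment: (20.6, 18.1)
Distance: 38.7331

38.7331


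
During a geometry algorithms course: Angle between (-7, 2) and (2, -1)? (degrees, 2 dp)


u.v = -16, |u| = sqrt(53) = 7.2801, |v| = sqrt(5) = 2.2361
cos(theta) = u.v/(|u||v|) = -16/sqrt(265) = -0.982872
theta = acos(-0.982872) = 169.38 degrees

169.38 degrees


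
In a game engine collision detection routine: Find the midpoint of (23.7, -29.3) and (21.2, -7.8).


M = ((23.7+21.2)/2, ((-29.3)+(-7.8))/2)
= (22.45, -18.55)

(22.45, -18.55)


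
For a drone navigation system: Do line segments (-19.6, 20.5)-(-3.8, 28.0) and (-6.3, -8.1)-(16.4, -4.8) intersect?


Cross products: d1=693.11, d2=811.22, d3=-551.63, d4=-669.74
d1*d2 < 0 and d3*d4 < 0? no

No, they don't intersect


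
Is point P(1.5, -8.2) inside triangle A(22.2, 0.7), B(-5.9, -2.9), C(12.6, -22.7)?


Cross products: AB x AP = 175.57, BC x BP = 48.47, CA x CP = 398.94
All same sign? yes

Yes, inside


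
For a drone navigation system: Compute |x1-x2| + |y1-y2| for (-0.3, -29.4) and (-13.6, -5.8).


|(-0.3)-(-13.6)| + |(-29.4)-(-5.8)| = 13.3 + 23.6 = 36.9

36.9


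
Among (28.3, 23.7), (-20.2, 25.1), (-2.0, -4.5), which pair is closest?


d(P0,P1) = 48.5202, d(P0,P2) = 41.3924, d(P1,P2) = 34.7477
Closest: P1 and P2

Closest pair: (-20.2, 25.1) and (-2.0, -4.5), distance = 34.7477


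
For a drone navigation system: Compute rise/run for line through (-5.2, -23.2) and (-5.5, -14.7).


slope = (y2-y1)/(x2-x1) = ((-14.7)-(-23.2))/((-5.5)-(-5.2)) = 8.5/(-0.3) = -28.3333

-28.3333


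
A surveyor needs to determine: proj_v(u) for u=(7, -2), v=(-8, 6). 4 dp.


u.v = -68, |v| = sqrt(100) = 10
Scalar projection = u.v / |v| = -68 / sqrt(100) = -6.8

-6.8


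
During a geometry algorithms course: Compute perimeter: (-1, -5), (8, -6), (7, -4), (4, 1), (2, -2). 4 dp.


Sides: (-1, -5)->(8, -6): sqrt(82) = 9.055385, (8, -6)->(7, -4): sqrt(5) = 2.236068, (7, -4)->(4, 1): sqrt(34) = 5.830952, (4, 1)->(2, -2): sqrt(13) = 3.605551, (2, -2)->(-1, -5): sqrt(18) = 4.242641
Sum = 24.970597
Perimeter = 24.9706

24.9706


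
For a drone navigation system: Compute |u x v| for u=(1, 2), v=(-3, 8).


|u x v| = |1*8 - 2*(-3)|
= |8 - (-6)| = 14

14


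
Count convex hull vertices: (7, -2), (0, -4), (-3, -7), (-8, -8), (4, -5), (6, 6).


Convex hull vertices (CCW): (-8, -8), (-3, -7), (4, -5), (7, -2), (6, 6)
Count = 5

5


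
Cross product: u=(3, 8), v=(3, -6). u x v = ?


u x v = u_x*v_y - u_y*v_x = 3*(-6) - 8*3
= (-18) - 24 = -42

-42


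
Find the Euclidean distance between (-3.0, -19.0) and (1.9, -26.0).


dx=4.9, dy=-7
d^2 = 4.9^2 + (-7)^2 = 73.01
d = sqrt(73.01) = 8.5446

8.5446


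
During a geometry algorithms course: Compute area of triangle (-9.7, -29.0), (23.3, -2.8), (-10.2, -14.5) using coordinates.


Area = |x_A(y_B-y_C) + x_B(y_C-y_A) + x_C(y_A-y_B)|/2
= |(-113.49) + 337.85 + 267.24|/2
= 491.6/2 = 245.8

245.8


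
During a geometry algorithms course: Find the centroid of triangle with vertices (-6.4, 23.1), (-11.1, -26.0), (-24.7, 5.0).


Centroid = ((x_A+x_B+x_C)/3, (y_A+y_B+y_C)/3)
= (((-6.4)+(-11.1)+(-24.7))/3, (23.1+(-26)+5)/3)
= (-14.0667, 0.7)

(-14.0667, 0.7)


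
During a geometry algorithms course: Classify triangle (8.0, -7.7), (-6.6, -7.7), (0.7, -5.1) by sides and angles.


Side lengths squared: AB^2=213.16, BC^2=60.05, CA^2=60.05
Sorted: [60.05, 60.05, 213.16]
By sides: Isosceles, By angles: Obtuse

Isosceles, Obtuse


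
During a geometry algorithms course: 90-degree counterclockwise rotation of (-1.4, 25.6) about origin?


90° CCW: (x,y) -> (-y, x)
(-1.4,25.6) -> (-25.6, -1.4)

(-25.6, -1.4)


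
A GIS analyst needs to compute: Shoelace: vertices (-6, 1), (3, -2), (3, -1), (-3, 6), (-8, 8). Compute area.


Shoelace sum: ((-6)*(-2) - 3*1) + (3*(-1) - 3*(-2)) + (3*6 - (-3)*(-1)) + ((-3)*8 - (-8)*6) + ((-8)*1 - (-6)*8)
= 91
Area = |91|/2 = 45.5

45.5


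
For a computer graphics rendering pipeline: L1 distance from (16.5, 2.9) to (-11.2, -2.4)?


|16.5-(-11.2)| + |2.9-(-2.4)| = 27.7 + 5.3 = 33

33


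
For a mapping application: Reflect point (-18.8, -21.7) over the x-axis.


Reflection over x-axis: (x,y) -> (x,-y)
(-18.8, -21.7) -> (-18.8, 21.7)

(-18.8, 21.7)


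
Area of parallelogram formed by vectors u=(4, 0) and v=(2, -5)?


|u x v| = |4*(-5) - 0*2|
= |(-20) - 0| = 20

20


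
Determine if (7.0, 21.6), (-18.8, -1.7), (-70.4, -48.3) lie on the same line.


Cross product: ((-18.8)-7)*((-48.3)-21.6) - ((-1.7)-21.6)*((-70.4)-7)
= 0

Yes, collinear


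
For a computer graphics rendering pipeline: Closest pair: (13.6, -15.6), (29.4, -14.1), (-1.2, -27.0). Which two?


d(P0,P1) = 15.871, d(P0,P2) = 18.6815, d(P1,P2) = 33.208
Closest: P0 and P1

Closest pair: (13.6, -15.6) and (29.4, -14.1), distance = 15.871


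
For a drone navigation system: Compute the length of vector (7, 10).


|u| = sqrt(7^2 + 10^2) = sqrt(149) = 12.2066

12.2066


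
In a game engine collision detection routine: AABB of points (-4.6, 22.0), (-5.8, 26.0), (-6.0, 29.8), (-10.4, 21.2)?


x range: [-10.4, -4.6]
y range: [21.2, 29.8]
Bounding box: (-10.4,21.2) to (-4.6,29.8)

(-10.4,21.2) to (-4.6,29.8)


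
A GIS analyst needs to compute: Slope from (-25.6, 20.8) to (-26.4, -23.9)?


slope = (y2-y1)/(x2-x1) = ((-23.9)-20.8)/((-26.4)-(-25.6)) = (-44.7)/(-0.8) = 55.875

55.875


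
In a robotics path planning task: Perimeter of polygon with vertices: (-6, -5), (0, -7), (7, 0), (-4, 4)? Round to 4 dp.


Sides: (-6, -5)->(0, -7): sqrt(40) = 6.324555, (0, -7)->(7, 0): sqrt(98) = 9.899495, (7, 0)->(-4, 4): sqrt(137) = 11.7047, (-4, 4)->(-6, -5): sqrt(85) = 9.219544
Sum = 37.148294
Perimeter = 37.1483

37.1483


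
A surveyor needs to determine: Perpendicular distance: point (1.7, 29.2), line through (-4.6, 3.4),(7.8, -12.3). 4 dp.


|cross product| = 418.83
|line direction| = sqrt(400.25) = 20.0062
Distance = 418.83/sqrt(400.25) = 20.935

20.935


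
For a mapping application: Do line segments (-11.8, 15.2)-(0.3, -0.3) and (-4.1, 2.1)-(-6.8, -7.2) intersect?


Cross products: d1=-106.98, d2=47.4, d3=-39.16, d4=-193.54
d1*d2 < 0 and d3*d4 < 0? no

No, they don't intersect


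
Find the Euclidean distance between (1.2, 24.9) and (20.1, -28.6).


dx=18.9, dy=-53.5
d^2 = 18.9^2 + (-53.5)^2 = 3219.46
d = sqrt(3219.46) = 56.7403

56.7403


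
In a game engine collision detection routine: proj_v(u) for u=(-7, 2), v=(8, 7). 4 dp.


u.v = -42, |v| = sqrt(113) = 10.6301
Scalar projection = u.v / |v| = -42 / sqrt(113) = -3.951

-3.951


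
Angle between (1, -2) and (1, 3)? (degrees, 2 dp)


u.v = -5, |u| = sqrt(5) = 2.2361, |v| = sqrt(10) = 3.1623
cos(theta) = u.v/(|u||v|) = -5/sqrt(50) = -0.707107
theta = acos(-0.707107) = 135 degrees

135 degrees


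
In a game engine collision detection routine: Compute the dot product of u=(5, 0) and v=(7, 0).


u . v = u_x*v_x + u_y*v_y = 5*7 + 0*0
= 35 + 0 = 35

35


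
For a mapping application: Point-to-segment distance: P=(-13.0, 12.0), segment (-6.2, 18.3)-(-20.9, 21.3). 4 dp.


Project P onto AB: t = 0.3601 (clamped to [0,1])
Closest point on segment: (-11.4938, 19.3804)
Distance: 7.5325

7.5325
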